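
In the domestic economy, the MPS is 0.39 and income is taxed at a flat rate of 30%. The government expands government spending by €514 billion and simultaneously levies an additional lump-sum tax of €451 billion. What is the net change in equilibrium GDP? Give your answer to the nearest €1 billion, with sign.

+€417 billion

MPC = 1 − MPS = 1 − 0.39 = 0.61.
Expenditure multiplier = 1/(1 − c(1−t)) = 1/(1 − 0.61×0.7) = 1/0.573 ≈ 1.745.
ΔG contributes k·ΔG = (+€514 billion) / 0.573 ≈ +€897 billion.
ΔT of +€451 billion changes first-round spending by −c·ΔT = −€275.11 billion, contributing k·(−c·ΔT) = (−€275.11 billion) / 0.573 ≈ −€480.1 billion.
Net ΔY = k(ΔG − c·ΔT) = (+€238.89 billion) / 0.573 ≈ +€417 billion.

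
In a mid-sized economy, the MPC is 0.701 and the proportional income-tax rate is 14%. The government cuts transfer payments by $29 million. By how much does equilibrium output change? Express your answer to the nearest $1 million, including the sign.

The transfer change shifts disposable income by −$29 million, so first-round consumption changes by c·ΔTR = 0.701 × (−$29 million) = −$20.329 million.
Expenditure multiplier = 1/(1 − c(1−t)) = 1/(1 − 0.701×0.86) = 1/0.39714 ≈ 2.518.
The transfer multiplier is c × k ≈ 1.765, so ΔY = k × (c·ΔTR) = (−$20.329 million) / 0.39714 ≈ −$51 million.

−$51 million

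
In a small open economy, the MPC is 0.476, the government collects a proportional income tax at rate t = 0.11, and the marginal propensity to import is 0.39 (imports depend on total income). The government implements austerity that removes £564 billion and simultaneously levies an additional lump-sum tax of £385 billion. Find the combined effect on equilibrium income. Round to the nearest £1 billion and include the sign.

Expenditure multiplier = 1/(1 − c(1−t) + m) = 1/(1 − 0.476×0.89 + 0.39) = 1/0.96636 ≈ 1.035.
ΔG contributes k·ΔG = (−£564 billion) / 0.96636 ≈ −£583.6 billion.
ΔT of +£385 billion changes first-round spending by −c·ΔT = −£183.26 billion, contributing k·(−c·ΔT) = (−£183.26 billion) / 0.96636 ≈ −£189.6 billion.
Net ΔY = k(ΔG − c·ΔT) = (−£747.26 billion) / 0.96636 ≈ −£773 billion.

−£773 billion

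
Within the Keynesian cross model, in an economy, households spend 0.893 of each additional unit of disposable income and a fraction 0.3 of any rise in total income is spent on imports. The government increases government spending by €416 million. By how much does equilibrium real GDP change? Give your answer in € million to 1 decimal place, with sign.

+€1,022.1 million

Government-spending multiplier = 1/(1 − c + m) = 1/(1 − 0.893 + 0.3) = 1/0.407 ≈ 2.457.
ΔY = k × ΔG = (+€416 million) / 0.407 ≈ +€1,022.1 million.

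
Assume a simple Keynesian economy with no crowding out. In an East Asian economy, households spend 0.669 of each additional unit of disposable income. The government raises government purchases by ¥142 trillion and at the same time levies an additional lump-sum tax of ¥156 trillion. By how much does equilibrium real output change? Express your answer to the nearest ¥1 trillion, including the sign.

+¥114 trillion

Expenditure multiplier = 1/(1 − MPC) = 1/(1 − 0.669) = 1/0.331 ≈ 3.021.
ΔG contributes k·ΔG = (+¥142 trillion) / 0.331 ≈ +¥429 trillion.
ΔT of +¥156 trillion changes first-round spending by −c·ΔT = −¥104.364 trillion, contributing k·(−c·ΔT) = (−¥104.364 trillion) / 0.331 ≈ −¥315.3 trillion.
Net ΔY = k(ΔG − c·ΔT) = (+¥37.636 trillion) / 0.331 ≈ +¥114 trillion.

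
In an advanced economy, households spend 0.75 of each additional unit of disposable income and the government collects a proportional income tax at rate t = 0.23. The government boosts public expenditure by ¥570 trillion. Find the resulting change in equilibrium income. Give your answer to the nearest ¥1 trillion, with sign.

+¥1,349 trillion

Spending multiplier = 1/(1 − c(1−t)) = 1/(1 − 0.75×0.77) = 1/0.4225 ≈ 2.367.
ΔY = k × ΔG = (+¥570 trillion) / 0.4225 ≈ +¥1,349 trillion.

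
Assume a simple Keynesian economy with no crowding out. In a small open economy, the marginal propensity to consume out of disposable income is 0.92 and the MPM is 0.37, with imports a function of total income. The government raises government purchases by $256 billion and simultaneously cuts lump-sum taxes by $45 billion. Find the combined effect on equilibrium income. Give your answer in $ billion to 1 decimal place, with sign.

+$660.9 billion

Expenditure multiplier = 1/(1 − c + m) = 1/(1 − 0.92 + 0.37) = 1/0.45 ≈ 2.222.
ΔG contributes k·ΔG = (+$256 billion) / 0.45 ≈ +$568.9 billion.
ΔT of −$45 billion changes first-round spending by −c·ΔT = +$41.4 billion, contributing k·(−c·ΔT) = (+$41.4 billion) / 0.45 = +$92 billion.
Net ΔY = k(ΔG − c·ΔT) = (+$297.4 billion) / 0.45 ≈ +$660.9 billion.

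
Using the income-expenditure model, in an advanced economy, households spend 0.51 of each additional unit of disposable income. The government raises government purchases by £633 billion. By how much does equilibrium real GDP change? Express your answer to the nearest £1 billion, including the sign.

+£1,292 billion

Spending multiplier = 1/(1 − MPC) = 1/(1 − 0.51) = 1/0.49 ≈ 2.041.
ΔY = k × ΔG = (+£633 billion) / 0.49 ≈ +£1,292 billion.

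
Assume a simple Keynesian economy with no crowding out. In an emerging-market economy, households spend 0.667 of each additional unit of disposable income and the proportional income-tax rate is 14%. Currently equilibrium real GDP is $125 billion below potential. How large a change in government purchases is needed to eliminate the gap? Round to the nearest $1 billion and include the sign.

Spending multiplier = 1/(1 − c(1−t)) = 1/(1 − 0.667×0.86) = 1/0.42638 ≈ 2.345.
Need ΔY = +$125 billion, so ΔG = ΔY/k = (+$125 billion) × 0.42638 ≈ +$53 billion.
The government should increase government purchases by $53 billion.

+$53 billion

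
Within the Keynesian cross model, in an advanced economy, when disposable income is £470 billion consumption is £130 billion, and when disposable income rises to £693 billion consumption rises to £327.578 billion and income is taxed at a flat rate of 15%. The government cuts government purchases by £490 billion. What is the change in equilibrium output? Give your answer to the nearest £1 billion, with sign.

−£1,985 billion

MPC = ΔC/ΔYd = (327.578 − 130)/(693 − 470) = 197.578/223 = 0.886.
Government-spending multiplier = 1/(1 − c(1−t)) = 1/(1 − 0.886×0.85) = 1/0.2469 ≈ 4.05.
ΔY = k × ΔG = (−£490 billion) / 0.2469 ≈ −£1,985 billion.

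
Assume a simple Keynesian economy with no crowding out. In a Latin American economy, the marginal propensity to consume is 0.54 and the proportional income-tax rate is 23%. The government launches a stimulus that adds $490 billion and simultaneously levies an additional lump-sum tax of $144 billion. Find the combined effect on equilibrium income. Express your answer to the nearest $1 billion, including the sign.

+$706 billion

Expenditure multiplier = 1/(1 − c(1−t)) = 1/(1 − 0.54×0.77) = 1/0.5842 ≈ 1.712.
ΔG contributes k·ΔG = (+$490 billion) / 0.5842 ≈ +$838.8 billion.
ΔT of +$144 billion changes first-round spending by −c·ΔT = −$77.76 billion, contributing k·(−c·ΔT) = (−$77.76 billion) / 0.5842 ≈ −$133.1 billion.
Net ΔY = k(ΔG − c·ΔT) = (+$412.24 billion) / 0.5842 ≈ +$706 billion.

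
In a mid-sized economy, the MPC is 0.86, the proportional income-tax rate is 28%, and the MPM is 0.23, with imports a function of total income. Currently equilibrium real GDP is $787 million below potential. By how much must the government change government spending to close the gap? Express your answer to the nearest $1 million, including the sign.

+$481 million

Spending multiplier = 1/(1 − c(1−t) + m) = 1/(1 − 0.86×0.72 + 0.23) = 1/0.6108 ≈ 1.637.
Need ΔY = +$787 million, so ΔG = ΔY/k = (+$787 million) × 0.6108 ≈ +$481 million.
The government should increase government spending by $481 million.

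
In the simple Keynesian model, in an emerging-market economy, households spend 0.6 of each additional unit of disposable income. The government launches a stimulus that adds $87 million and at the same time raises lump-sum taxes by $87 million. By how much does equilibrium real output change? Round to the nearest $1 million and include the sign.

Expenditure multiplier = 1/(1 − MPC) = 1/(1 − 0.6) = 1/0.4 = 2.5.
ΔG contributes k·ΔG = (+$87 million) / 0.4 = +$217.5 million.
ΔT of +$87 million changes first-round spending by −c·ΔT = −$52.2 million, contributing k·(−c·ΔT) = (−$52.2 million) / 0.4 = −$130.5 million.
With ΔG = ΔT and no other leakages, the balanced-budget multiplier is 1, so ΔY = ΔG = +$87 million.

+$87 million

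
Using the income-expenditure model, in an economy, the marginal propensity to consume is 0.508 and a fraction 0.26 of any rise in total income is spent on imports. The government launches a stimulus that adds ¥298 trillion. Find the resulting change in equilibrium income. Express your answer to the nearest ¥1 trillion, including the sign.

+¥396 trillion

Government-spending multiplier = 1/(1 − c + m) = 1/(1 − 0.508 + 0.26) = 1/0.752 ≈ 1.33.
ΔY = k × ΔG = (+¥298 trillion) / 0.752 ≈ +¥396 trillion.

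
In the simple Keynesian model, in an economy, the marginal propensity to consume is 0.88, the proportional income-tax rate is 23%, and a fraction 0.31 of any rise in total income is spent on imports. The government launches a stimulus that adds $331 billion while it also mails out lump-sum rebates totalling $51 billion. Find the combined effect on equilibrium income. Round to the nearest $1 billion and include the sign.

Expenditure multiplier = 1/(1 − c(1−t) + m) = 1/(1 − 0.88×0.77 + 0.31) = 1/0.6324 ≈ 1.581.
ΔG contributes k·ΔG = (+$331 billion) / 0.6324 ≈ +$523.4 billion.
ΔT of −$51 billion changes first-round spending by −c·ΔT = +$44.88 billion, contributing k·(−c·ΔT) = (+$44.88 billion) / 0.6324 ≈ +$71 billion.
Net ΔY = k(ΔG − c·ΔT) = (+$375.88 billion) / 0.6324 ≈ +$594 billion.

+$594 billion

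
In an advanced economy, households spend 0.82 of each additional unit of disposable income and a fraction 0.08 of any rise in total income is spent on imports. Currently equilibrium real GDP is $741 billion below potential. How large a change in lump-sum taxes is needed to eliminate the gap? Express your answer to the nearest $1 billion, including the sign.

Spending multiplier = 1/(1 − c + m) = 1/(1 − 0.82 + 0.08) = 1/0.26 ≈ 3.846.
Tax multiplier = −c·k = −0.82/0.26 ≈ −3.154. Need ΔY = +$741 billion, so ΔT = ΔY/(−c·k) = −(+$741 billion) × 0.26 / 0.82 ≈ −$235 billion.
The government should cut lump-sum taxes by $235 billion.

−$235 billion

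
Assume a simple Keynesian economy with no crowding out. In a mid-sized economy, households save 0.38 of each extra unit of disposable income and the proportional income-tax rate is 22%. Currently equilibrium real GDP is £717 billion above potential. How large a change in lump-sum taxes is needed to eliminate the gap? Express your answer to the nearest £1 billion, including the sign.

+£597 billion

MPC = 1 − MPS = 1 − 0.38 = 0.62.
Spending multiplier = 1/(1 − c(1−t)) = 1/(1 − 0.62×0.78) = 1/0.5164 ≈ 1.936.
Tax multiplier = −c·k = −0.62/0.5164 ≈ −1.201. Need ΔY = −£717 billion, so ΔT = ΔY/(−c·k) = −(−£717 billion) × 0.5164 / 0.62 ≈ +£597 billion.
The government should raise lump-sum taxes by £597 billion.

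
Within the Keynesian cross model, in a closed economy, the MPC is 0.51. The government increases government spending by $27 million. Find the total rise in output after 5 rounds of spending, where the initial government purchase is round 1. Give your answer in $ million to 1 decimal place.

Round 1 adds ΔG = $27 million; each later round is MPC = 0.51 times the previous.
After 5 rounds: 27 + 13.77 + 7.0227 + 3.581577 + 1.82660427 = ΔG·(1 − c^5)/(1 − c) = 27 × (1 − 0.0345025251)/0.49 ≈ $53.2 million.

$53.2 million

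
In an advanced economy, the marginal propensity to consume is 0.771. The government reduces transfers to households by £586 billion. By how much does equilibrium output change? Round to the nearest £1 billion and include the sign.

The transfer change shifts disposable income by −£586 billion, so first-round consumption changes by c·ΔTR = 0.771 × (−£586 billion) = −£451.806 billion.
Expenditure multiplier = 1/(1 − MPC) = 1/(1 − 0.771) = 1/0.229 ≈ 4.367.
The transfer multiplier is c × k ≈ 3.367, so ΔY = k × (c·ΔTR) = (−£451.806 billion) / 0.229 ≈ −£1,973 billion.

−£1,973 billion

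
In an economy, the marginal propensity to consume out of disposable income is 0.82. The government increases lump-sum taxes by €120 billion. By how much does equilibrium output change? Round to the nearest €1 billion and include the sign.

−€547 billion

A lump-sum tax change of +€120 billion shifts disposable income by −€120 billion; first-round consumption changes by −c × ΔT = −0.82 × (+€120 billion) = −€98.4 billion.
Expenditure multiplier = 1/(1 − MPC) = 1/(1 − 0.82) = 1/0.18 ≈ 5.556.
The tax multiplier is −c × k ≈ −4.556, so ΔY = k × (−c·ΔT) = (−€98.4 billion) / 0.18 ≈ −€547 billion.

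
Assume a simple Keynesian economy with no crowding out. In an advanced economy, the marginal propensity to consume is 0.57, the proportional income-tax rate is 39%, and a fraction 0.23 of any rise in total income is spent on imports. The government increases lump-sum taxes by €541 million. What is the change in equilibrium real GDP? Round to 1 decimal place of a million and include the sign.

−€349.5 million

A lump-sum tax change of +€541 million shifts disposable income by −€541 million; first-round consumption changes by −c × ΔT = −0.57 × (+€541 million) = −€308.37 million.
Expenditure multiplier = 1/(1 − c(1−t) + m) = 1/(1 − 0.57×0.61 + 0.23) = 1/0.8823 ≈ 1.133.
The tax multiplier is −c × k ≈ −0.646, so ΔY = k × (−c·ΔT) = (−€308.37 million) / 0.8823 ≈ −€349.5 million.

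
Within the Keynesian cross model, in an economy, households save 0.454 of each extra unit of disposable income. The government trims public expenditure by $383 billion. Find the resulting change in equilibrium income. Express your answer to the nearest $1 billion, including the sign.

MPC = 1 − MPS = 1 − 0.454 = 0.546.
Expenditure multiplier = 1/(1 − MPC) = 1/(1 − 0.546) = 1/0.454 ≈ 2.203.
ΔY = k × ΔG = (−$383 billion) / 0.454 ≈ −$844 billion.

−$844 billion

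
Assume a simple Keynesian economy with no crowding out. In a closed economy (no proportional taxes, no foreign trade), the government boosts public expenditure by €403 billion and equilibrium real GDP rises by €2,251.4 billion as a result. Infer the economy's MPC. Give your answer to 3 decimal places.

Implied spending multiplier k = ΔY/ΔG = 2,251.4/403 ≈ 5.5866.
Since k = 1/(1 − MPC), MPC = 1 − 1/k = 1 − ΔG/ΔY = 1 − 403/2,251.4 ≈ 0.821.

0.821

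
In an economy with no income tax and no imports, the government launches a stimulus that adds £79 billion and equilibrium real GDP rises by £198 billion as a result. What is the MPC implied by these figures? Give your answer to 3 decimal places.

0.601

Implied spending multiplier k = ΔY/ΔG = 198/79 ≈ 2.5063.
Since k = 1/(1 − MPC), MPC = 1 − 1/k = 1 − ΔG/ΔY = 1 − 79/198 ≈ 0.601.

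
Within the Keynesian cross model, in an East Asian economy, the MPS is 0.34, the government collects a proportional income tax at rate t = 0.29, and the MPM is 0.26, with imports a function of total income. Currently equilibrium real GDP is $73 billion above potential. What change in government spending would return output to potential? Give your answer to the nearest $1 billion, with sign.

−$58 billion

MPC = 1 − MPS = 1 − 0.34 = 0.66.
Spending multiplier = 1/(1 − c(1−t) + m) = 1/(1 − 0.66×0.71 + 0.26) = 1/0.7914 ≈ 1.264.
Need ΔY = −$73 billion, so ΔG = ΔY/k = (−$73 billion) × 0.7914 ≈ −$58 billion.
The government should cut government spending by $58 billion.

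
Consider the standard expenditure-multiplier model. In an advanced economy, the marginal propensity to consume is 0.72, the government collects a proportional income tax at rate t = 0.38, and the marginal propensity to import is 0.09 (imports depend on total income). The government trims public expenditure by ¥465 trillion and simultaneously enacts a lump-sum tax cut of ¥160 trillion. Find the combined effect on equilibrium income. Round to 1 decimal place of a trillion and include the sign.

Expenditure multiplier = 1/(1 − c(1−t) + m) = 1/(1 − 0.72×0.62 + 0.09) = 1/0.6436 ≈ 1.554.
ΔG contributes k·ΔG = (−¥465 trillion) / 0.6436 ≈ −¥722.5 trillion.
ΔT of −¥160 trillion changes first-round spending by −c·ΔT = +¥115.2 trillion, contributing k·(−c·ΔT) = (+¥115.2 trillion) / 0.6436 ≈ +¥179 trillion.
Net ΔY = k(ΔG − c·ΔT) = (−¥349.8 trillion) / 0.6436 ≈ −¥543.5 trillion.

−¥543.5 trillion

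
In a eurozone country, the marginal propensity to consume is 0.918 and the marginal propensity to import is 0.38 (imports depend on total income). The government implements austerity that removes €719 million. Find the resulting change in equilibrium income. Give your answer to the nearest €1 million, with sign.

−€1,556 million

Spending multiplier = 1/(1 − c + m) = 1/(1 − 0.918 + 0.38) = 1/0.462 ≈ 2.165.
ΔY = k × ΔG = (−€719 million) / 0.462 ≈ −€1,556 million.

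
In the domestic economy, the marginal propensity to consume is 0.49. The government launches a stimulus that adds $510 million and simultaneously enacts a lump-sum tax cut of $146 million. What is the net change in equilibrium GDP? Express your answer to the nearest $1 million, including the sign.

Expenditure multiplier = 1/(1 − MPC) = 1/(1 − 0.49) = 1/0.51 ≈ 1.961.
ΔG contributes k·ΔG = (+$510 million) / 0.51 = +$1,000 million.
ΔT of −$146 million changes first-round spending by −c·ΔT = +$71.54 million, contributing k·(−c·ΔT) = (+$71.54 million) / 0.51 ≈ +$140.3 million.
Net ΔY = k(ΔG − c·ΔT) = (+$581.54 million) / 0.51 ≈ +$1,140 million.

+$1,140 million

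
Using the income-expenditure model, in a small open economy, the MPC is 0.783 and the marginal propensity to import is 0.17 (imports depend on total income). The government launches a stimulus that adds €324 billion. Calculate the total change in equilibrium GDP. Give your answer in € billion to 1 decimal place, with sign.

Expenditure multiplier = 1/(1 − c + m) = 1/(1 − 0.783 + 0.17) = 1/0.387 ≈ 2.584.
ΔY = k × ΔG = (+€324 billion) / 0.387 ≈ +€837.2 billion.

+€837.2 billion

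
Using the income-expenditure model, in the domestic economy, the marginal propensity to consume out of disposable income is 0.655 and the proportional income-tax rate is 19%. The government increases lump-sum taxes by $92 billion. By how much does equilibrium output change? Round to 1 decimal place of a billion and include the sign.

A lump-sum tax change of +$92 billion shifts disposable income by −$92 billion; first-round consumption changes by −c × ΔT = −0.655 × (+$92 billion) = −$60.26 billion.
Expenditure multiplier = 1/(1 − c(1−t)) = 1/(1 − 0.655×0.81) = 1/0.46945 ≈ 2.13.
The tax multiplier is −c × k ≈ −1.395, so ΔY = k × (−c·ΔT) = (−$60.26 billion) / 0.46945 ≈ −$128.4 billion.

−$128.4 billion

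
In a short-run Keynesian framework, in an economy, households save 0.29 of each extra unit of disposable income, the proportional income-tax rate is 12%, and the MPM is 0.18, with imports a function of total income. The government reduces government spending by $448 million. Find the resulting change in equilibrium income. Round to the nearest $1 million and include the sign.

MPC = 1 − MPS = 1 − 0.29 = 0.71.
Spending multiplier = 1/(1 − c(1−t) + m) = 1/(1 − 0.71×0.88 + 0.18) = 1/0.5552 ≈ 1.801.
ΔY = k × ΔG = (−$448 million) / 0.5552 ≈ −$807 million.

−$807 million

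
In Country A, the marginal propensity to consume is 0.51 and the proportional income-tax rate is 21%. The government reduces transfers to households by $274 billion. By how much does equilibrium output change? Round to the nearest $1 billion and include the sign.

The transfer change shifts disposable income by −$274 billion, so first-round consumption changes by c·ΔTR = 0.51 × (−$274 billion) = −$139.74 billion.
Expenditure multiplier = 1/(1 − c(1−t)) = 1/(1 − 0.51×0.79) = 1/0.5971 ≈ 1.675.
The transfer multiplier is c × k ≈ 0.854, so ΔY = k × (c·ΔTR) = (−$139.74 billion) / 0.5971 ≈ −$234 billion.

−$234 billion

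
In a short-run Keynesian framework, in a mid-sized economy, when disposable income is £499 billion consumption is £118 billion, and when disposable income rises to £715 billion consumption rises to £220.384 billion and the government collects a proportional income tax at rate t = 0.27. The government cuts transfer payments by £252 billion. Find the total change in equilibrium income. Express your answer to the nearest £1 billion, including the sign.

−£183 billion

MPC = ΔC/ΔYd = (220.384 − 118)/(715 − 499) = 102.384/216 = 0.474.
The transfer change shifts disposable income by −£252 billion, so first-round consumption changes by c·ΔTR = 0.474 × (−£252 billion) = −£119.448 billion.
Expenditure multiplier = 1/(1 − c(1−t)) = 1/(1 − 0.474×0.73) = 1/0.65398 ≈ 1.529.
The transfer multiplier is c × k ≈ 0.725, so ΔY = k × (c·ΔTR) = (−£119.448 billion) / 0.65398 ≈ −£183 billion.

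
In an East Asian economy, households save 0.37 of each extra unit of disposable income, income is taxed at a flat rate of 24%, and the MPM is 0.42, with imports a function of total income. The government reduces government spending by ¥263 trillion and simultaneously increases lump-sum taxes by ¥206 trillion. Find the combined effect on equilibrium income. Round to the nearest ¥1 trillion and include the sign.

MPC = 1 − MPS = 1 − 0.37 = 0.63.
Expenditure multiplier = 1/(1 − c(1−t) + m) = 1/(1 − 0.63×0.76 + 0.42) = 1/0.9412 ≈ 1.062.
ΔG contributes k·ΔG = (−¥263 trillion) / 0.9412 ≈ −¥279.4 trillion.
ΔT of +¥206 trillion changes first-round spending by −c·ΔT = −¥129.78 trillion, contributing k·(−c·ΔT) = (−¥129.78 trillion) / 0.9412 ≈ −¥137.9 trillion.
Net ΔY = k(ΔG − c·ΔT) = (−¥392.78 trillion) / 0.9412 ≈ −¥417 trillion.

−¥417 trillion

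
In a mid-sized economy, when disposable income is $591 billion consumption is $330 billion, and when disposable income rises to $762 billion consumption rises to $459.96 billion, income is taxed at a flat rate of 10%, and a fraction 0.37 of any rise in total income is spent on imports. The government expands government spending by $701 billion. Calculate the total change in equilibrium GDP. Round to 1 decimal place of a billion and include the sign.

MPC = ΔC/ΔYd = (459.96 − 330)/(762 − 591) = 129.96/171 = 0.76.
Expenditure multiplier = 1/(1 − c(1−t) + m) = 1/(1 − 0.76×0.9 + 0.37) = 1/0.686 ≈ 1.458.
ΔY = k × ΔG = (+$701 billion) / 0.686 ≈ +$1,021.9 billion.

+$1,021.9 billion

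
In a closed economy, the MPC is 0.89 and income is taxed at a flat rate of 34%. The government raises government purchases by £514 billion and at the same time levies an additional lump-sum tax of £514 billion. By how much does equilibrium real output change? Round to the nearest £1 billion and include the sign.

Expenditure multiplier = 1/(1 − c(1−t)) = 1/(1 − 0.89×0.66) = 1/0.4126 ≈ 2.424.
ΔG contributes k·ΔG = (+£514 billion) / 0.4126 ≈ +£1,245.8 billion.
ΔT of +£514 billion changes first-round spending by −c·ΔT = −£457.46 billion, contributing k·(−c·ΔT) = (−£457.46 billion) / 0.4126 ≈ −£1,108.7 billion.
Net ΔY = k(ΔG − c·ΔT) = (+£56.54 billion) / 0.4126 ≈ +£137 billion.

+£137 billion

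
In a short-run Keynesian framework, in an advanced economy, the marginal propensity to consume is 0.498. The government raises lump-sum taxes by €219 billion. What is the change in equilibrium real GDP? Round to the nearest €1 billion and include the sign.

−€217 billion

A lump-sum tax change of +€219 billion shifts disposable income by −€219 billion; first-round consumption changes by −c × ΔT = −0.498 × (+€219 billion) = −€109.062 billion.
Expenditure multiplier = 1/(1 − MPC) = 1/(1 − 0.498) = 1/0.502 ≈ 1.992.
The tax multiplier is −c × k ≈ −0.992, so ΔY = k × (−c·ΔT) = (−€109.062 billion) / 0.502 ≈ −€217 billion.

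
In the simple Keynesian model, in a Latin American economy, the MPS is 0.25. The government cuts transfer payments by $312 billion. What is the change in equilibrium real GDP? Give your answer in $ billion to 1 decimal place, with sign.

MPC = 1 − MPS = 1 − 0.25 = 0.75.
The transfer change shifts disposable income by −$312 billion, so first-round consumption changes by c·ΔTR = 0.75 × (−$312 billion) = −$234 billion.
Expenditure multiplier = 1/(1 − MPC) = 1/(1 − 0.75) = 1/0.25 = 4.
The transfer multiplier is c × k = 3, so ΔY = k × (c·ΔTR) = (−$234 billion) / 0.25 = −$936 billion.

−$936.0 billion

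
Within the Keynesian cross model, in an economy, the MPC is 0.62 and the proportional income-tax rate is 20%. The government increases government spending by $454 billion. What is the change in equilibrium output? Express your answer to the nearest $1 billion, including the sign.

Government-spending multiplier = 1/(1 − c(1−t)) = 1/(1 − 0.62×0.8) = 1/0.504 ≈ 1.984.
ΔY = k × ΔG = (+$454 billion) / 0.504 ≈ +$901 billion.

+$901 billion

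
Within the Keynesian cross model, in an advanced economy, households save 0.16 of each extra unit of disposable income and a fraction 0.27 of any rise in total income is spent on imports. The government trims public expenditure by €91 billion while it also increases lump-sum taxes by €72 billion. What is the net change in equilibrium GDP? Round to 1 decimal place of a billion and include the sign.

−€352.3 billion

MPC = 1 − MPS = 1 − 0.16 = 0.84.
Expenditure multiplier = 1/(1 − c + m) = 1/(1 − 0.84 + 0.27) = 1/0.43 ≈ 2.326.
ΔG contributes k·ΔG = (−€91 billion) / 0.43 ≈ −€211.6 billion.
ΔT of +€72 billion changes first-round spending by −c·ΔT = −€60.48 billion, contributing k·(−c·ΔT) = (−€60.48 billion) / 0.43 ≈ −€140.7 billion.
Net ΔY = k(ΔG − c·ΔT) = (−€151.48 billion) / 0.43 ≈ −€352.3 billion.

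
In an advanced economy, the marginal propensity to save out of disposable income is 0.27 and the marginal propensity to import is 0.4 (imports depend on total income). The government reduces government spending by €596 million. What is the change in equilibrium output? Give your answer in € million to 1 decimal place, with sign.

MPC = 1 − MPS = 1 − 0.27 = 0.73.
Spending multiplier = 1/(1 − c + m) = 1/(1 − 0.73 + 0.4) = 1/0.67 ≈ 1.493.
ΔY = k × ΔG = (−€596 million) / 0.67 ≈ −€889.6 million.

−€889.6 million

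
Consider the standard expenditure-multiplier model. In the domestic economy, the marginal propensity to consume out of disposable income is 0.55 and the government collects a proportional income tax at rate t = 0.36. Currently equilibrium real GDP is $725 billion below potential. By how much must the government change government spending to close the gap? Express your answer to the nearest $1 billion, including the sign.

Spending multiplier = 1/(1 − c(1−t)) = 1/(1 − 0.55×0.64) = 1/0.648 ≈ 1.543.
Need ΔY = +$725 billion, so ΔG = ΔY/k = (+$725 billion) × 0.648 ≈ +$470 billion.
The government should increase government spending by $470 billion.

+$470 billion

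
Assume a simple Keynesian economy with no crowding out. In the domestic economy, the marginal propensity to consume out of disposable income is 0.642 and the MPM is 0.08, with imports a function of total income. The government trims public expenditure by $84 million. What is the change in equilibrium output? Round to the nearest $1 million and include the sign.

−$192 million

Spending multiplier = 1/(1 − c + m) = 1/(1 − 0.642 + 0.08) = 1/0.438 ≈ 2.283.
ΔY = k × ΔG = (−$84 million) / 0.438 ≈ −$192 million.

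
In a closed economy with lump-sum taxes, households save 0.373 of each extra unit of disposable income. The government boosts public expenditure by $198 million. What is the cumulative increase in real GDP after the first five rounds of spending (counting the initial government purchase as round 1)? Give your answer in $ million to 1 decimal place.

MPC = 1 − MPS = 1 − 0.373 = 0.627.
Round 1 adds ΔG = $198 million; each later round is MPC = 0.627 times the previous.
After 5 rounds: 198 + 124.146 + 77.839542 + 48.805392834 + 30.600981306918 = ΔG·(1 − c^5)/(1 − c) = 198 × (1 − 0.096903107471907)/0.373 ≈ $479.4 million.

$479.4 million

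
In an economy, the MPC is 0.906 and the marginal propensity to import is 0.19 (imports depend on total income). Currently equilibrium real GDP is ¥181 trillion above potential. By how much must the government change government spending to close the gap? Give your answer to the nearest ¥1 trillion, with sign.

Spending multiplier = 1/(1 − c + m) = 1/(1 − 0.906 + 0.19) = 1/0.284 ≈ 3.521.
Need ΔY = −¥181 trillion, so ΔG = ΔY/k = (−¥181 trillion) × 0.284 ≈ −¥51 trillion.
The government should cut government spending by ¥51 trillion.

−¥51 trillion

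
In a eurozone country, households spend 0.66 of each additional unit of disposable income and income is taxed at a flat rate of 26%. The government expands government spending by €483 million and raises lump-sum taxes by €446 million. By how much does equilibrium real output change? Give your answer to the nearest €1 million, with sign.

+€369 million

Expenditure multiplier = 1/(1 − c(1−t)) = 1/(1 − 0.66×0.74) = 1/0.5116 ≈ 1.955.
ΔG contributes k·ΔG = (+€483 million) / 0.5116 ≈ +€944.1 million.
ΔT of +€446 million changes first-round spending by −c·ΔT = −€294.36 million, contributing k·(−c·ΔT) = (−€294.36 million) / 0.5116 ≈ −€575.4 million.
Net ΔY = k(ΔG − c·ΔT) = (+€188.64 million) / 0.5116 ≈ +€369 million.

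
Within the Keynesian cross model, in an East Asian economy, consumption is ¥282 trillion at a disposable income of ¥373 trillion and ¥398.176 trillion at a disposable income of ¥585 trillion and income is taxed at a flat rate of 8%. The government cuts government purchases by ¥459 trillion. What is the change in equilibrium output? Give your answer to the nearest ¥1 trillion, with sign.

MPC = ΔC/ΔYd = (398.176 − 282)/(585 − 373) = 116.176/212 = 0.548.
Government-spending multiplier = 1/(1 − c(1−t)) = 1/(1 − 0.548×0.92) = 1/0.49584 ≈ 2.017.
ΔY = k × ΔG = (−¥459 trillion) / 0.49584 ≈ −¥926 trillion.

−¥926 trillion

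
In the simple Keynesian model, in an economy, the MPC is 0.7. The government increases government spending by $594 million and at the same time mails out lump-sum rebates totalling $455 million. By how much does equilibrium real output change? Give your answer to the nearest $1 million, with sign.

Expenditure multiplier = 1/(1 − MPC) = 1/(1 − 0.7) = 1/0.3 ≈ 3.333.
ΔG contributes k·ΔG = (+$594 million) / 0.3 = +$1,980 million.
ΔT of −$455 million changes first-round spending by −c·ΔT = +$318.5 million, contributing k·(−c·ΔT) = (+$318.5 million) / 0.3 ≈ +$1,061.7 million.
Net ΔY = k(ΔG − c·ΔT) = (+$912.5 million) / 0.3 ≈ +$3,042 million.

+$3,042 million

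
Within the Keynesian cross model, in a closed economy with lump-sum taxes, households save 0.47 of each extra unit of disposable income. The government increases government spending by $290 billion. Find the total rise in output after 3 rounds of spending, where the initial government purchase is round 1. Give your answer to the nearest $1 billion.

MPC = 1 − MPS = 1 − 0.47 = 0.53.
Round 1 adds ΔG = $290 billion; each later round is MPC = 0.53 times the previous.
After 3 rounds: 290 + 153.7 + 81.461 = ΔG·(1 − c^3)/(1 − c) = 290 × (1 − 0.148877)/0.47 ≈ $525 billion.

$525 billion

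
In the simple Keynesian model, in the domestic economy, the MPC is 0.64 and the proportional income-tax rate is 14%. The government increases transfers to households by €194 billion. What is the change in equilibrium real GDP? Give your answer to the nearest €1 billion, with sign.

+€276 billion

The transfer change shifts disposable income by +€194 billion, so first-round consumption changes by c·ΔTR = 0.64 × (+€194 billion) = +€124.16 billion.
Expenditure multiplier = 1/(1 − c(1−t)) = 1/(1 − 0.64×0.86) = 1/0.4496 ≈ 2.224.
The transfer multiplier is c × k ≈ 1.423, so ΔY = k × (c·ΔTR) = (+€124.16 billion) / 0.4496 ≈ +€276 billion.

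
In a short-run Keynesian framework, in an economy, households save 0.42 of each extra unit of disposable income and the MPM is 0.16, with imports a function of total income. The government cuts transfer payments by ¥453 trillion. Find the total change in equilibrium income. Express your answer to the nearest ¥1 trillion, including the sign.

MPC = 1 − MPS = 1 − 0.42 = 0.58.
The transfer change shifts disposable income by −¥453 trillion, so first-round consumption changes by c·ΔTR = 0.58 × (−¥453 trillion) = −¥262.74 trillion.
Expenditure multiplier = 1/(1 − c + m) = 1/(1 − 0.58 + 0.16) = 1/0.58 ≈ 1.724.
The transfer multiplier is c × k = 1, so ΔY = k × (c·ΔTR) = (−¥262.74 trillion) / 0.58 = −¥453 trillion.

−¥453 trillion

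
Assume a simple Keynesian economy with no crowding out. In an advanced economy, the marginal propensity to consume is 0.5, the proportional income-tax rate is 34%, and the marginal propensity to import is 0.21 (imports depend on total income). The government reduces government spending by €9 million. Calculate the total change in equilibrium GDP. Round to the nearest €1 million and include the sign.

Spending multiplier = 1/(1 − c(1−t) + m) = 1/(1 − 0.5×0.66 + 0.21) = 1/0.88 ≈ 1.136.
ΔY = k × ΔG = (−€9 million) / 0.88 ≈ −€10 million.

−€10 million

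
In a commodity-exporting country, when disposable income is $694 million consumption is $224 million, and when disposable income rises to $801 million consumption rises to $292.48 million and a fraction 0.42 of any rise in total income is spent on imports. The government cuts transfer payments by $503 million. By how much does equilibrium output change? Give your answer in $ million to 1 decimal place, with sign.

−$412.7 million

MPC = ΔC/ΔYd = (292.48 − 224)/(801 − 694) = 68.48/107 = 0.64.
The transfer change shifts disposable income by −$503 million, so first-round consumption changes by c·ΔTR = 0.64 × (−$503 million) = −$321.92 million.
Expenditure multiplier = 1/(1 − c + m) = 1/(1 − 0.64 + 0.42) = 1/0.78 ≈ 1.282.
The transfer multiplier is c × k ≈ 0.821, so ΔY = k × (c·ΔTR) = (−$321.92 million) / 0.78 ≈ −$412.7 million.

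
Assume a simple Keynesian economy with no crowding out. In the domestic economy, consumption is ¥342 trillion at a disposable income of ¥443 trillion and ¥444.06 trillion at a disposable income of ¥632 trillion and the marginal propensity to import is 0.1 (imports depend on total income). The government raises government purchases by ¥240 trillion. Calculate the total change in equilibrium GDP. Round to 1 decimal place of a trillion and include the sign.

MPC = ΔC/ΔYd = (444.06 − 342)/(632 − 443) = 102.06/189 = 0.54.
Spending multiplier = 1/(1 − c + m) = 1/(1 − 0.54 + 0.1) = 1/0.56 ≈ 1.786.
ΔY = k × ΔG = (+¥240 trillion) / 0.56 ≈ +¥428.6 trillion.

+¥428.6 trillion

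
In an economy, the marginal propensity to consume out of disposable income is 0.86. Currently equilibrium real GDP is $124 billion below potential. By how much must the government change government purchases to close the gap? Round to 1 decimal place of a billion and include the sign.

+$17.4 billion

Spending multiplier = 1/(1 − MPC) = 1/(1 − 0.86) = 1/0.14 ≈ 7.143.
Need ΔY = +$124 billion, so ΔG = ΔY/k = (+$124 billion) × 0.14 ≈ +$17.4 billion.
The government should increase government purchases by $17.4 billion.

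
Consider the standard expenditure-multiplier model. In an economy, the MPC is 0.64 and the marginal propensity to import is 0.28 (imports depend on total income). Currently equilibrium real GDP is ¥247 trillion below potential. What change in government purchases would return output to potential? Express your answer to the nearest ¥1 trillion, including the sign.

+¥158 trillion

Spending multiplier = 1/(1 − c + m) = 1/(1 − 0.64 + 0.28) = 1/0.64 ≈ 1.563.
Need ΔY = +¥247 trillion, so ΔG = ΔY/k = (+¥247 trillion) × 0.64 ≈ +¥158 trillion.
The government should increase government purchases by ¥158 trillion.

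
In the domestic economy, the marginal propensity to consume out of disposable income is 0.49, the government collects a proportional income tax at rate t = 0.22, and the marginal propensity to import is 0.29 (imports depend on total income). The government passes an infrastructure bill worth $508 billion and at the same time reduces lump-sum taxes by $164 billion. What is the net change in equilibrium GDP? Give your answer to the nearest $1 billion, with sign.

Expenditure multiplier = 1/(1 − c(1−t) + m) = 1/(1 − 0.49×0.78 + 0.29) = 1/0.9078 ≈ 1.102.
ΔG contributes k·ΔG = (+$508 billion) / 0.9078 ≈ +$559.6 billion.
ΔT of −$164 billion changes first-round spending by −c·ΔT = +$80.36 billion, contributing k·(−c·ΔT) = (+$80.36 billion) / 0.9078 ≈ +$88.5 billion.
Net ΔY = k(ΔG − c·ΔT) = (+$588.36 billion) / 0.9078 ≈ +$648 billion.

+$648 billion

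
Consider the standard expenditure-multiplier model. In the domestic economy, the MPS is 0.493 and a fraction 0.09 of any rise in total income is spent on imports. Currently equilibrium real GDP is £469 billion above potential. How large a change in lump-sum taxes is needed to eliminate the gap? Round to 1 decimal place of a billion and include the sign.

MPC = 1 − MPS = 1 − 0.493 = 0.507.
Spending multiplier = 1/(1 − c + m) = 1/(1 − 0.507 + 0.09) = 1/0.583 ≈ 1.715.
Tax multiplier = −c·k = −0.507/0.583 ≈ −0.87. Need ΔY = −£469 billion, so ΔT = ΔY/(−c·k) = −(−£469 billion) × 0.583 / 0.507 ≈ +£539.3 billion.
The government should raise lump-sum taxes by £539.3 billion.

+£539.3 billion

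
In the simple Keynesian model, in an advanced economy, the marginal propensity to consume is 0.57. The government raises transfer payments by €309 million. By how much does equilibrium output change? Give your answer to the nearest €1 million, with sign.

+€410 million

The transfer change shifts disposable income by +€309 million, so first-round consumption changes by c·ΔTR = 0.57 × (+€309 million) = +€176.13 million.
Expenditure multiplier = 1/(1 − MPC) = 1/(1 − 0.57) = 1/0.43 ≈ 2.326.
The transfer multiplier is c × k ≈ 1.326, so ΔY = k × (c·ΔTR) = (+€176.13 million) / 0.43 ≈ +€410 million.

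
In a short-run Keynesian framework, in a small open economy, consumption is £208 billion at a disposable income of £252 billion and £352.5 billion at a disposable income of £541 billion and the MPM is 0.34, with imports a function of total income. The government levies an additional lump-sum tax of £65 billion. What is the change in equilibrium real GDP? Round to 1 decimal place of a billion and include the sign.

MPC = ΔC/ΔYd = (352.5 − 208)/(541 − 252) = 144.5/289 = 0.5.
A lump-sum tax change of +£65 billion shifts disposable income by −£65 billion; first-round consumption changes by −c × ΔT = −0.5 × (+£65 billion) = −£32.5 billion.
Expenditure multiplier = 1/(1 − c + m) = 1/(1 − 0.5 + 0.34) = 1/0.84 ≈ 1.19.
The tax multiplier is −c × k ≈ −0.595, so ΔY = k × (−c·ΔT) = (−£32.5 billion) / 0.84 ≈ −£38.7 billion.

−£38.7 billion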